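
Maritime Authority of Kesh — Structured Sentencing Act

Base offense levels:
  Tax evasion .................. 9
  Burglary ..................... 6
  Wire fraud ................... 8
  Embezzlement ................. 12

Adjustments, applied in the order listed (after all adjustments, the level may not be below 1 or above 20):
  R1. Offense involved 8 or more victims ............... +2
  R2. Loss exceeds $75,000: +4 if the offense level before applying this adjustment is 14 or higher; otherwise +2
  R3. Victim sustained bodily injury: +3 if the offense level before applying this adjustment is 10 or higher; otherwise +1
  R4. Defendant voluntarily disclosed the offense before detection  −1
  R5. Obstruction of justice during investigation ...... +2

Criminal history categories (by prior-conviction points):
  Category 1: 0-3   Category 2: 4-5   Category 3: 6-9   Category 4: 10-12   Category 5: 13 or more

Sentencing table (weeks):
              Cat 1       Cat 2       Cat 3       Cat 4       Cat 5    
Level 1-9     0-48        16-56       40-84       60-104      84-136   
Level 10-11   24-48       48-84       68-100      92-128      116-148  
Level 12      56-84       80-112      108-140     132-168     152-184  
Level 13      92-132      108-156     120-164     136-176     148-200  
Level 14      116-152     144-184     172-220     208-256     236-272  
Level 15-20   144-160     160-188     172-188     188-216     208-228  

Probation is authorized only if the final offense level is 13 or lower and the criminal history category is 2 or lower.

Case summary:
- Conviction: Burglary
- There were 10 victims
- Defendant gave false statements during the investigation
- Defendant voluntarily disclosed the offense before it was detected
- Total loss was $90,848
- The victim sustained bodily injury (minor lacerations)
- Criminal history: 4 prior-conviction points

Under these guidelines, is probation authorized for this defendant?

No

Base offense level for burglary: 6.
R1 applies: 6 + 2 = 8.
R2 applies (level before this adjustment is 8 < 14, so +2): 8 + 2 = 10.
R3 applies (level before this adjustment is 10 ≥ 10, so +3): 10 + 3 = 13.
R4 applies: 13 − 1 = 12.
R5 applies: 12 + 2 = 14.
Final offense level: 14.
Criminal history: 4 prior points → Category 2 (4-5).
Level 14 falls in the 14 band.
Grid: Level 14 × Category 2 = 144-184 weeks.
Probation check: level 14 > 13 and category 2 ≤ 2 → not eligible.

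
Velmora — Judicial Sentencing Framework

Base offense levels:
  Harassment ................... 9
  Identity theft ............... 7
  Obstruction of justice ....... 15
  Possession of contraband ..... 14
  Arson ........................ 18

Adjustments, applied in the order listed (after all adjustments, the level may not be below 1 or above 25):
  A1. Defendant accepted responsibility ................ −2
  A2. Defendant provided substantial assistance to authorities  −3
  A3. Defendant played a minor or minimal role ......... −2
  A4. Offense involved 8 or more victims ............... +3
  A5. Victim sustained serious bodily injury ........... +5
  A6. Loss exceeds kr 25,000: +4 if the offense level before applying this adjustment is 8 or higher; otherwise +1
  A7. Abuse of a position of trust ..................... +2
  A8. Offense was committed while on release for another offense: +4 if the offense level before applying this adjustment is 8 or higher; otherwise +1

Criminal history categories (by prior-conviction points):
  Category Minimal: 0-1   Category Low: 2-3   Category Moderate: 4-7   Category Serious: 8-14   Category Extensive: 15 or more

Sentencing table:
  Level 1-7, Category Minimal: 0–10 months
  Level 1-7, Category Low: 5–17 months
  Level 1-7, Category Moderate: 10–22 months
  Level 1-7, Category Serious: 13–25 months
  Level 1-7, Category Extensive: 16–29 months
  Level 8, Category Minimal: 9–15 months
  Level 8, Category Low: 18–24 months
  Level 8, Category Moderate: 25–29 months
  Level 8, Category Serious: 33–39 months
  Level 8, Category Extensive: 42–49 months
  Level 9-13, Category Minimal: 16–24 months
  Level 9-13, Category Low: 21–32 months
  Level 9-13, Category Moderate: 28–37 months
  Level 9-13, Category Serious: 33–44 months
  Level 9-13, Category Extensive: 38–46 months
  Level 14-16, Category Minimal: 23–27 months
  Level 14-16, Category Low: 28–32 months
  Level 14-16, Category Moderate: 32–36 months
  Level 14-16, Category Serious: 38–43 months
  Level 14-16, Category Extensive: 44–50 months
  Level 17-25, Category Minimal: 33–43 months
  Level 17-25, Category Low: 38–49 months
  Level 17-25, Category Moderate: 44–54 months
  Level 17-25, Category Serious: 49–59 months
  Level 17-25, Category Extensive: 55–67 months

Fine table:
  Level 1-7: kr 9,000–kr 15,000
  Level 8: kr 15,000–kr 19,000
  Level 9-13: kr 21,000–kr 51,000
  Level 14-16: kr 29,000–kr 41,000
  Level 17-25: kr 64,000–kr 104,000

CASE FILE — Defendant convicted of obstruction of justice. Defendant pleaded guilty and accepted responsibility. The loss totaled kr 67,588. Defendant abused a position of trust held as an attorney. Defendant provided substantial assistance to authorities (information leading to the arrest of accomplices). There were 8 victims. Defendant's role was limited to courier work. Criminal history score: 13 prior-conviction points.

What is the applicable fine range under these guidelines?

kr 64,000–kr 104,000

Base offense level for obstruction of justice: 15.
A1 applies: 15 − 2 = 13.
A2 applies: 13 − 3 = 10.
A3 applies: 10 − 2 = 8.
A4 applies: 8 + 3 = 11.
A5 does not apply.
A6 applies (level before this adjustment is 11 ≥ 8, so +4): 11 + 4 = 15.
A7 applies: 15 + 2 = 17.
Final offense level: 17.
Level 17 falls in the 17-25 band.
Fine table: Level 17-25 → kr 64,000–kr 104,000.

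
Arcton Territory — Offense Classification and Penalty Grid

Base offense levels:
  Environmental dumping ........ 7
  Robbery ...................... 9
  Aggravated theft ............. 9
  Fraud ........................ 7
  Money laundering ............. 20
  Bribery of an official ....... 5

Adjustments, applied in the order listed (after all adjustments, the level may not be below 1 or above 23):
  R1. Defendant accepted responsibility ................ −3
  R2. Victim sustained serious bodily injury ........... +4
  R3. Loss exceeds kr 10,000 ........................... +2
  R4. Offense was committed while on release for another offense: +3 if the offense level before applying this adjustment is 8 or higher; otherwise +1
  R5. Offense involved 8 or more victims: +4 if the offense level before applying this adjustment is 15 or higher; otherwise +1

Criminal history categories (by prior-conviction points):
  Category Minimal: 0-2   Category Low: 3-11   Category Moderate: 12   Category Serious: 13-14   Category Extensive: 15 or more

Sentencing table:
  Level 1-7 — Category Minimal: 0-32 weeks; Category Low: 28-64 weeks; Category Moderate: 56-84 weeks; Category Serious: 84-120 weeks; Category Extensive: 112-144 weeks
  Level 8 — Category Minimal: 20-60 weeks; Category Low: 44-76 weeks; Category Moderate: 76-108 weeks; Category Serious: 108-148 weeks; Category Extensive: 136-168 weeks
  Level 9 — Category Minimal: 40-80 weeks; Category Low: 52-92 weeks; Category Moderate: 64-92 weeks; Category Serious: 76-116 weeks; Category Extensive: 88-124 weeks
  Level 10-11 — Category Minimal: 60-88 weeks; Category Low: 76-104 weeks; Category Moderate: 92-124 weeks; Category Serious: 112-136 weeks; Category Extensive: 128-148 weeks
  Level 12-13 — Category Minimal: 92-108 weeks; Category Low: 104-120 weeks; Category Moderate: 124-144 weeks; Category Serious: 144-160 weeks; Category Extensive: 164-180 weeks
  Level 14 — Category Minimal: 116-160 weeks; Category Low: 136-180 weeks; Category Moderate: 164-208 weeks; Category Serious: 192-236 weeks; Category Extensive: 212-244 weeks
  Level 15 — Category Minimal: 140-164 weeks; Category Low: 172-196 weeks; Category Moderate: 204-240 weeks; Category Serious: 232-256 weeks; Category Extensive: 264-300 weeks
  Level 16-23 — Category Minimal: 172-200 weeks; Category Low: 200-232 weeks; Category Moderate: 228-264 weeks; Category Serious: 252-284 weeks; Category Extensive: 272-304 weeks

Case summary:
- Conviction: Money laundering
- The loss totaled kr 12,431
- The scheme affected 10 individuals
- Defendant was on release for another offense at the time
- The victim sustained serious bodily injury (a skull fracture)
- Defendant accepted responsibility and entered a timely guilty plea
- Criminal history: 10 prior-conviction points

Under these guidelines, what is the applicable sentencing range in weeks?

Base offense level for money laundering: 20.
R1 applies: 20 − 3 = 17.
R2 applies: 17 + 4 = 21.
R3 applies: 21 + 2 = 23.
R4 applies (level before this adjustment is 23 ≥ 8, so +3): 23 + 3 = 26.
R5 applies (level before this adjustment is 26 ≥ 15, so +4): 26 + 4 = 30.
Level 30 exceeds the maximum of 23; capped at 23.
Final offense level: 23.
Criminal history: 10 prior points → Category Low (3-11).
Level 23 falls in the 16-23 band.
Grid: Level 16-23 × Category Low = 200-232 weeks.

200-232 weeks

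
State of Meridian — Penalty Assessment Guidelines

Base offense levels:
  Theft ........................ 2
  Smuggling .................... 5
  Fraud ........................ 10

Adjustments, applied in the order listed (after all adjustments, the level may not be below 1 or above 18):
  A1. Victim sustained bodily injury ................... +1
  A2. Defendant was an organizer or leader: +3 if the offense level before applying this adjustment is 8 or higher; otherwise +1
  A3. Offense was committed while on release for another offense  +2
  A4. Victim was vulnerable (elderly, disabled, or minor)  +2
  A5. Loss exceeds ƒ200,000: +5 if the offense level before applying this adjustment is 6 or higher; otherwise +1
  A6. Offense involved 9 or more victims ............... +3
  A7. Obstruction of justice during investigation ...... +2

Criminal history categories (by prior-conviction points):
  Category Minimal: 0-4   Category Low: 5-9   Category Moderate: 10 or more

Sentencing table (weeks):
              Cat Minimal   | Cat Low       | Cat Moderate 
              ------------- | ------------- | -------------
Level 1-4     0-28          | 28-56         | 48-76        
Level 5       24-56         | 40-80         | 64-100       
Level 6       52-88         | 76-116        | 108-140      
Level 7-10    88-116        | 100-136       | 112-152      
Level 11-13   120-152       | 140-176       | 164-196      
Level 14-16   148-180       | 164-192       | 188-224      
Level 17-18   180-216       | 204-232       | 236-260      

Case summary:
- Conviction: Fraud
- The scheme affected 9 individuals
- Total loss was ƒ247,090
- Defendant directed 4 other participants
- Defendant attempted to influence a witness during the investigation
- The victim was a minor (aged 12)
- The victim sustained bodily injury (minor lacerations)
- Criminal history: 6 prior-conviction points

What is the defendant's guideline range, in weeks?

204-232 weeks

Base offense level for fraud: 10.
A1 applies: 10 + 1 = 11.
A2 applies (level before this adjustment is 11 ≥ 8, so +3): 11 + 3 = 14.
A4 applies: 14 + 2 = 16.
A5 applies (level before this adjustment is 16 ≥ 6, so +5): 16 + 5 = 21.
A6 applies: 21 + 3 = 24.
A7 applies: 24 + 2 = 26.
Level 26 exceeds the maximum of 18; capped at 18.
Final offense level: 18.
Criminal history: 6 prior points → Category Low (5-9).
Level 18 falls in the 17-18 band.
Grid: Level 17-18 × Category Low = 204-232 weeks.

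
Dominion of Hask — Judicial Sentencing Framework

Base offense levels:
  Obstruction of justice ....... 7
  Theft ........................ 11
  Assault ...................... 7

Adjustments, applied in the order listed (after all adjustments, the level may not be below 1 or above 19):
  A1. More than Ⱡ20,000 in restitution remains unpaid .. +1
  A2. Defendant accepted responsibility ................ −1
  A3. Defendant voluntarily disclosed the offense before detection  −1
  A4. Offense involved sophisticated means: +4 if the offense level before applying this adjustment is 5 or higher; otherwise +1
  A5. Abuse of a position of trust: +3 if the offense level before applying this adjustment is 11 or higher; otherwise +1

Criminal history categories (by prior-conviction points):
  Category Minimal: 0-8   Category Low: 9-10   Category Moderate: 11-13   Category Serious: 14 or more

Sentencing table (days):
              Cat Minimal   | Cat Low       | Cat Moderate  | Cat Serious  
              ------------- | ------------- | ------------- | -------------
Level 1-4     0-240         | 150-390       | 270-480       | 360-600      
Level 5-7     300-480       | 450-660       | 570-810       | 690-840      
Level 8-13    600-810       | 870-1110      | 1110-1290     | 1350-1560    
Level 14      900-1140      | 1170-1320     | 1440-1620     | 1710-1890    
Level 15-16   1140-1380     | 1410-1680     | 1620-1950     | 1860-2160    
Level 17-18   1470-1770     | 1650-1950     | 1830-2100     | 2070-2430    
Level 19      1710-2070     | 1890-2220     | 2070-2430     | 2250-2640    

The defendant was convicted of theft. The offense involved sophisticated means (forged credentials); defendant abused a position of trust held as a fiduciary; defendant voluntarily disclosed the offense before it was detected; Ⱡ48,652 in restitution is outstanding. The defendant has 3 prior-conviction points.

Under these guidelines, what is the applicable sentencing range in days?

Base offense level for theft: 11.
A1 applies: 11 + 1 = 12.
A2 does not apply.
A3 applies: 12 − 1 = 11.
A4 applies (level before this adjustment is 11 ≥ 5, so +4): 11 + 4 = 15.
A5 applies (level before this adjustment is 15 ≥ 11, so +3): 15 + 3 = 18.
Final offense level: 18.
Criminal history: 3 prior points → Category Minimal (0-8).
Level 18 falls in the 17-18 band.
Grid: Level 17-18 × Category Minimal = 1470-1770 days.

1470-1770 days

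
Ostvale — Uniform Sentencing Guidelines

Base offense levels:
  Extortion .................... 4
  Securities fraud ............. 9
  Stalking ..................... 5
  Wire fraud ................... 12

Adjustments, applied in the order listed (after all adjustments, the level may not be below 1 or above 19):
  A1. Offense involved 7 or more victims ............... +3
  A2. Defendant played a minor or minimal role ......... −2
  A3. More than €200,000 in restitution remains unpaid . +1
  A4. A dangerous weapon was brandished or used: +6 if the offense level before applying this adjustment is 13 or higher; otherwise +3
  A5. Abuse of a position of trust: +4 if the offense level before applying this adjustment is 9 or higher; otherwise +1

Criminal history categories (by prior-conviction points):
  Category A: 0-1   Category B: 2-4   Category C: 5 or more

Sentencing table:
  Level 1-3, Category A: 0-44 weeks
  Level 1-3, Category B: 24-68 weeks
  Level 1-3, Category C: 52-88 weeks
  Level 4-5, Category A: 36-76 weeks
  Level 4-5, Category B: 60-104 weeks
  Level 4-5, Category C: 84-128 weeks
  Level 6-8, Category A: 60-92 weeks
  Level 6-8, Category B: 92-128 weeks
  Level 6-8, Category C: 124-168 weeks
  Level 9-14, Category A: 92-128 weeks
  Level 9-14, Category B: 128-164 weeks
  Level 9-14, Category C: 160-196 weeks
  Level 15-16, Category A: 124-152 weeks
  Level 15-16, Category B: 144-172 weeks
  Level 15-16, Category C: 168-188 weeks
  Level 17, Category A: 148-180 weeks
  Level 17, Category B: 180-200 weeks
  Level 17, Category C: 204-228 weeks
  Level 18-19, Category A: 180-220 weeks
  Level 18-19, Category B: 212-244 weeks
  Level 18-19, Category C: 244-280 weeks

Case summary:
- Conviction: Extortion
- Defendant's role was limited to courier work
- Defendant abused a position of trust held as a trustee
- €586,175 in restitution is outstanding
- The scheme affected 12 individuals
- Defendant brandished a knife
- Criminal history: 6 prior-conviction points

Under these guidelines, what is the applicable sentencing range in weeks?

160-196 weeks

Base offense level for extortion: 4.
A1 applies: 4 + 3 = 7.
A2 applies: 7 − 2 = 5.
A3 applies: 5 + 1 = 6.
A4 applies (level before this adjustment is 6 < 13, so +3): 6 + 3 = 9.
A5 applies (level before this adjustment is 9 ≥ 9, so +4): 9 + 4 = 13.
Final offense level: 13.
Criminal history: 6 prior points → Category C (5+).
Level 13 falls in the 9-14 band.
Grid: Level 9-14 × Category C = 160-196 weeks.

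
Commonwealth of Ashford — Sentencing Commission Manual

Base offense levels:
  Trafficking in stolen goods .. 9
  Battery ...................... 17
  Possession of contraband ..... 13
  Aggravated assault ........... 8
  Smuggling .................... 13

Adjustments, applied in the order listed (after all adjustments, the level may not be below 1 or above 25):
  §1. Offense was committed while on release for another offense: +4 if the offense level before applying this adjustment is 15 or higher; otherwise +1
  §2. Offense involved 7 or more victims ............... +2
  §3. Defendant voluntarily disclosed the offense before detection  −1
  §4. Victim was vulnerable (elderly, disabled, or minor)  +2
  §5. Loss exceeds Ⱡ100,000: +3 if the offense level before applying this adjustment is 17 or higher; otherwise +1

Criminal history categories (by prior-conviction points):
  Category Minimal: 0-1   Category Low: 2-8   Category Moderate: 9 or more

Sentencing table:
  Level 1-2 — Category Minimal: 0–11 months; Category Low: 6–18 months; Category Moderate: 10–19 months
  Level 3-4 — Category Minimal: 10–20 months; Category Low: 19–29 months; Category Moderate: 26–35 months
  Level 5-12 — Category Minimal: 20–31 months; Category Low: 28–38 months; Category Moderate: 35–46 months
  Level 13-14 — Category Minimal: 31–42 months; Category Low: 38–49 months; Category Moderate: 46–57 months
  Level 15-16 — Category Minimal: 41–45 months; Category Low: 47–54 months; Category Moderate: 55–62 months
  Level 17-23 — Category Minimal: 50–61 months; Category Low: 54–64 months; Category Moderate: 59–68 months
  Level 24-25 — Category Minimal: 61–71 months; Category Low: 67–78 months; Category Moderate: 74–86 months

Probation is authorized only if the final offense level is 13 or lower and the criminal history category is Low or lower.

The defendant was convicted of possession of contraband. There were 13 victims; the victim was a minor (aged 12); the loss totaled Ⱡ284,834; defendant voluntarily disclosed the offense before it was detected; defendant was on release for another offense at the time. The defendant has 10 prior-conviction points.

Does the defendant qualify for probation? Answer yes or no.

No

Base offense level for possession of contraband: 13.
§1 applies (level before this adjustment is 13 < 15, so +1): 13 + 1 = 14.
§2 applies: 14 + 2 = 16.
§3 applies: 16 − 1 = 15.
§4 applies: 15 + 2 = 17.
§5 applies (level before this adjustment is 17 ≥ 17, so +3): 17 + 3 = 20.
Final offense level: 20.
Criminal history: 10 prior points → Category Moderate (9+).
Level 20 falls in the 17-23 band.
Grid: Level 17-23 × Category Moderate = 59-68 months.
Probation check: level 20 > 13 and category Moderate > Low → not eligible.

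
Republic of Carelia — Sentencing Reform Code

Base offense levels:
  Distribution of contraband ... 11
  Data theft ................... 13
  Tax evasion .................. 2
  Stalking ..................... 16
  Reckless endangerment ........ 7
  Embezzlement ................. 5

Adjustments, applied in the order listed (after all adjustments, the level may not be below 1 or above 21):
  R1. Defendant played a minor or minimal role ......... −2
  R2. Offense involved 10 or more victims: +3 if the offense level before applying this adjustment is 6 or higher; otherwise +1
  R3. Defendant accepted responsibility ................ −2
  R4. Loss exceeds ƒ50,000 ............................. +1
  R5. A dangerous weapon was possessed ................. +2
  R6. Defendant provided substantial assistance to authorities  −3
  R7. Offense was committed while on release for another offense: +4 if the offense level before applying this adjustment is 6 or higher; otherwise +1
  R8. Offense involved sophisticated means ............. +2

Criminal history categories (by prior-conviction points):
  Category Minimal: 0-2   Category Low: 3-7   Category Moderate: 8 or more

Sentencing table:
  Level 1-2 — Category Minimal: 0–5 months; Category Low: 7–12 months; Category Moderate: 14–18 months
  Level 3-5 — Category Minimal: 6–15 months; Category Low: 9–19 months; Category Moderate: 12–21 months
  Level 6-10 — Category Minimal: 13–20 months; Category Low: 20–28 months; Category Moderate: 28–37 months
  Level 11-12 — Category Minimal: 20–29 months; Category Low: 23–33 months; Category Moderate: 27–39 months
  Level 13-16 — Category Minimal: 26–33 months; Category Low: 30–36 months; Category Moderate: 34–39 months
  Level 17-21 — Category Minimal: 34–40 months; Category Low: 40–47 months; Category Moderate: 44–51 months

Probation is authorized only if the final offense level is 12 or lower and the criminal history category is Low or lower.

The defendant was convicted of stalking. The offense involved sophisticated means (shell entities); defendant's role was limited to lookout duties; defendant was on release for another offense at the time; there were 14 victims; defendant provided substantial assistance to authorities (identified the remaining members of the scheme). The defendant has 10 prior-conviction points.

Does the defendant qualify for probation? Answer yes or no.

Base offense level for stalking: 16.
R1 applies: 16 − 2 = 14.
R2 applies (level before this adjustment is 14 ≥ 6, so +3): 14 + 3 = 17.
R3 does not apply.
R5 does not apply.
R6 applies: 17 − 3 = 14.
R7 applies (level before this adjustment is 14 ≥ 6, so +4): 14 + 4 = 18.
R8 applies: 18 + 2 = 20.
Final offense level: 20.
Criminal history: 10 prior points → Category Moderate (8+).
Level 20 falls in the 17-21 band.
Grid: Level 17-21 × Category Moderate = 44-51 months.
Probation check: level 20 > 12 and category Moderate > Low → not eligible.

No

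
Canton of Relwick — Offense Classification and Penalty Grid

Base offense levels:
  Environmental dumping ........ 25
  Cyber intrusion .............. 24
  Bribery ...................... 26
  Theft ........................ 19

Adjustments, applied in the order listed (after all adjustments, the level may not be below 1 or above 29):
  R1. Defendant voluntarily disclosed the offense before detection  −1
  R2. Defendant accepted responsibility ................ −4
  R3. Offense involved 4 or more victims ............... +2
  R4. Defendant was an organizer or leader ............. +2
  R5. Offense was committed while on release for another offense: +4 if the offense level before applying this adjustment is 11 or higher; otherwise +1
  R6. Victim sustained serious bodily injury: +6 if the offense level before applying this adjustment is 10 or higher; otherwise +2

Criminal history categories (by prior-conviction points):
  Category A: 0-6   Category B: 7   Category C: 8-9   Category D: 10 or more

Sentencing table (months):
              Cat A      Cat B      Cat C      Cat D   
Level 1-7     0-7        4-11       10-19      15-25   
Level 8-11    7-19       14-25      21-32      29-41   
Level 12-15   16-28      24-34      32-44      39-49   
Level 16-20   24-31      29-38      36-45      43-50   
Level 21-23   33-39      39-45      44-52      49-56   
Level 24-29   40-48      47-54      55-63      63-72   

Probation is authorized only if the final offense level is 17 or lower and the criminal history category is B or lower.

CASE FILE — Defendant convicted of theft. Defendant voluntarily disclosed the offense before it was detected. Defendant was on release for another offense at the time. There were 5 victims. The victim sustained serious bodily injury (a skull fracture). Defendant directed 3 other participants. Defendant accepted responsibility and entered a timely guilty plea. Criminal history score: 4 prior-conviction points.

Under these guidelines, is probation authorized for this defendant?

No

Base offense level for theft: 19.
R1 applies: 19 − 1 = 18.
R2 applies: 18 − 4 = 14.
R3 applies: 14 + 2 = 16.
R4 applies: 16 + 2 = 18.
R5 applies (level before this adjustment is 18 ≥ 11, so +4): 18 + 4 = 22.
R6 applies (level before this adjustment is 22 ≥ 10, so +6): 22 + 6 = 28.
Final offense level: 28.
Criminal history: 4 prior points → Category A (0-6).
Level 28 falls in the 24-29 band.
Grid: Level 24-29 × Category A = 40-48 months.
Probation check: level 28 > 17 and category A ≤ B → not eligible.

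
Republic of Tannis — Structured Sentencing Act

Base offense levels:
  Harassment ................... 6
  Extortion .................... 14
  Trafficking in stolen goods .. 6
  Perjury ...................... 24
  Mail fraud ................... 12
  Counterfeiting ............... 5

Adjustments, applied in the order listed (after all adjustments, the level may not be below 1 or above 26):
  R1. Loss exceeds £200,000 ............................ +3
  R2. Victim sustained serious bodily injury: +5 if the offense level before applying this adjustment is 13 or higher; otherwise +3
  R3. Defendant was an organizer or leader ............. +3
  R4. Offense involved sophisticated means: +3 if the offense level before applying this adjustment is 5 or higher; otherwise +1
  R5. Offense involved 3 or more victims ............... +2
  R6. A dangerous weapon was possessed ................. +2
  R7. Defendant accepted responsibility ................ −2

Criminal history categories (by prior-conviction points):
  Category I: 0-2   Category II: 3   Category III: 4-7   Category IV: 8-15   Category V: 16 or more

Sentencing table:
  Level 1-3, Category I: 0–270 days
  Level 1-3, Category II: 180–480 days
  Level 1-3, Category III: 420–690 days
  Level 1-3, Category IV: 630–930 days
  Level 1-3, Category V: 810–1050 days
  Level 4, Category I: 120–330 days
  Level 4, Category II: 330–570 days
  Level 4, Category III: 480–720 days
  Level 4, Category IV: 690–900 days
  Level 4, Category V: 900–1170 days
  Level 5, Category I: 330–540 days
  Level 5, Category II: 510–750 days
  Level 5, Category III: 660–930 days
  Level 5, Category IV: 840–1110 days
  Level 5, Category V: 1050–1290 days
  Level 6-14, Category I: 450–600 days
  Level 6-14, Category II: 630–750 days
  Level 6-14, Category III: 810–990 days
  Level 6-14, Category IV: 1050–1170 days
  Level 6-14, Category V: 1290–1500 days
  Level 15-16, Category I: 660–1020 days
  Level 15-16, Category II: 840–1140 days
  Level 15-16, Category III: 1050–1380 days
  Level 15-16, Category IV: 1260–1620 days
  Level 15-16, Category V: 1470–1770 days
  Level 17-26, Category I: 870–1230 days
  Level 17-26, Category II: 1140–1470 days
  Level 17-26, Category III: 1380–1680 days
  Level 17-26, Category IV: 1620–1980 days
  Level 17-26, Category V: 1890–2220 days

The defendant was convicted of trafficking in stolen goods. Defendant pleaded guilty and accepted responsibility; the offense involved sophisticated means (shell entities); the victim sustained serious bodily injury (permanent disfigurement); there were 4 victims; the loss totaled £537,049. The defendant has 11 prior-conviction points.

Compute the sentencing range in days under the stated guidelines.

1260-1620 days

Base offense level for trafficking in stolen goods: 6.
R1 applies: 6 + 3 = 9.
R2 applies (level before this adjustment is 9 < 13, so +3): 9 + 3 = 12.
R3 does not apply.
R4 applies (level before this adjustment is 12 ≥ 5, so +3): 12 + 3 = 15.
R5 applies: 15 + 2 = 17.
R7 applies: 17 − 2 = 15.
Final offense level: 15.
Criminal history: 11 prior points → Category IV (8-15).
Level 15 falls in the 15-16 band.
Grid: Level 15-16 × Category IV = 1260-1620 days.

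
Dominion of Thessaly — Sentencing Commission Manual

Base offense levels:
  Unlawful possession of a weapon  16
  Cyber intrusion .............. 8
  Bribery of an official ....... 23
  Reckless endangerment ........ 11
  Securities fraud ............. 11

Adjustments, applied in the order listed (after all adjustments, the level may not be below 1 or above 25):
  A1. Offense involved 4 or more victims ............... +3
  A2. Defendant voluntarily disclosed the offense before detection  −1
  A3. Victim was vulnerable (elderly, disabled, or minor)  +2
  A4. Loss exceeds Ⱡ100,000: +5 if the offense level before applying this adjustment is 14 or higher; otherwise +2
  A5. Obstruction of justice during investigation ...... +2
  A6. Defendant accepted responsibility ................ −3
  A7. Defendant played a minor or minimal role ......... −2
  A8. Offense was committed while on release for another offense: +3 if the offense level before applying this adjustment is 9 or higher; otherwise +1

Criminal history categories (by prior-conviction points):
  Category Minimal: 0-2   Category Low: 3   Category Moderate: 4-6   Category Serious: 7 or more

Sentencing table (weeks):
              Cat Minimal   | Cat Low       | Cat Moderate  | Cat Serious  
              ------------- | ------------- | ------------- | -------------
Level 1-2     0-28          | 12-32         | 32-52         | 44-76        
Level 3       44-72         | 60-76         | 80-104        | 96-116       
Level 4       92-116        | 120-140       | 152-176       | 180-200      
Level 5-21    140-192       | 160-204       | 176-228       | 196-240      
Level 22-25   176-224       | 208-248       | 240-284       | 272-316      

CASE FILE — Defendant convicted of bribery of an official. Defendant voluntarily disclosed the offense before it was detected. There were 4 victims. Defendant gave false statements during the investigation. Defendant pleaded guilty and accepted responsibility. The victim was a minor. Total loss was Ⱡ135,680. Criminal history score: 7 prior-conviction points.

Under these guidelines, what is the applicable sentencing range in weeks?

Base offense level for bribery of an official: 23.
A1 applies: 23 + 3 = 26.
A2 applies: 26 − 1 = 25.
A3 applies: 25 + 2 = 27.
A4 applies (level before this adjustment is 27 ≥ 14, so +5): 27 + 5 = 32.
A5 applies: 32 + 2 = 34.
A6 applies: 34 − 3 = 31.
A7 does not apply.
A8 does not apply.
Level 31 exceeds the maximum of 25; capped at 25.
Final offense level: 25.
Criminal history: 7 prior points → Category Serious (7+).
Level 25 falls in the 22-25 band.
Grid: Level 22-25 × Category Serious = 272-316 weeks.

272-316 weeks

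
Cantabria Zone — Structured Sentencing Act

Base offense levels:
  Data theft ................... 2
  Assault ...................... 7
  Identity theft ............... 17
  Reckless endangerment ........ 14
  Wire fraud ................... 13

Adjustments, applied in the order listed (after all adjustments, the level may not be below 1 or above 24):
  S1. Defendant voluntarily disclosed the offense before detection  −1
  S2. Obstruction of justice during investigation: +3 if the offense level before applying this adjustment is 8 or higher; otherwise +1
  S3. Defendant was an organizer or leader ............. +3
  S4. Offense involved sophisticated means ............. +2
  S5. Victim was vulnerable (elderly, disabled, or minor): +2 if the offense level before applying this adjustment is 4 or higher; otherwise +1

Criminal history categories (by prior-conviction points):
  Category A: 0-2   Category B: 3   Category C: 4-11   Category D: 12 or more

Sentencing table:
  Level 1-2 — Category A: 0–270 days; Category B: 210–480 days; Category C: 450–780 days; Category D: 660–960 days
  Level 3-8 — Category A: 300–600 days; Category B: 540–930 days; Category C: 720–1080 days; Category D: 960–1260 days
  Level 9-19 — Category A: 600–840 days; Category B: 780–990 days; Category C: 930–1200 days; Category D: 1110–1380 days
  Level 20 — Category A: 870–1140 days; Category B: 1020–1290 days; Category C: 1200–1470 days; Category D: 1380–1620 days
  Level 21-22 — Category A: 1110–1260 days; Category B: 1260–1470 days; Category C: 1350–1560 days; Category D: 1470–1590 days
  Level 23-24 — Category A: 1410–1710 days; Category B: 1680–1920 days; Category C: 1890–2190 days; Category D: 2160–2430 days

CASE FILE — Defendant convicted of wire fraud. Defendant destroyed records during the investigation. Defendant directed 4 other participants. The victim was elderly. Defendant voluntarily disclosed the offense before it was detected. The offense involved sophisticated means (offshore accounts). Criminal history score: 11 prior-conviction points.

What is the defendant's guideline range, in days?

Base offense level for wire fraud: 13.
S1 applies: 13 − 1 = 12.
S2 applies (level before this adjustment is 12 ≥ 8, so +3): 12 + 3 = 15.
S3 applies: 15 + 3 = 18.
S4 applies: 18 + 2 = 20.
S5 applies (level before this adjustment is 20 ≥ 4, so +2): 20 + 2 = 22.
Final offense level: 22.
Criminal history: 11 prior points → Category C (4-11).
Level 22 falls in the 21-22 band.
Grid: Level 21-22 × Category C = 1350-1560 days.

1350-1560 days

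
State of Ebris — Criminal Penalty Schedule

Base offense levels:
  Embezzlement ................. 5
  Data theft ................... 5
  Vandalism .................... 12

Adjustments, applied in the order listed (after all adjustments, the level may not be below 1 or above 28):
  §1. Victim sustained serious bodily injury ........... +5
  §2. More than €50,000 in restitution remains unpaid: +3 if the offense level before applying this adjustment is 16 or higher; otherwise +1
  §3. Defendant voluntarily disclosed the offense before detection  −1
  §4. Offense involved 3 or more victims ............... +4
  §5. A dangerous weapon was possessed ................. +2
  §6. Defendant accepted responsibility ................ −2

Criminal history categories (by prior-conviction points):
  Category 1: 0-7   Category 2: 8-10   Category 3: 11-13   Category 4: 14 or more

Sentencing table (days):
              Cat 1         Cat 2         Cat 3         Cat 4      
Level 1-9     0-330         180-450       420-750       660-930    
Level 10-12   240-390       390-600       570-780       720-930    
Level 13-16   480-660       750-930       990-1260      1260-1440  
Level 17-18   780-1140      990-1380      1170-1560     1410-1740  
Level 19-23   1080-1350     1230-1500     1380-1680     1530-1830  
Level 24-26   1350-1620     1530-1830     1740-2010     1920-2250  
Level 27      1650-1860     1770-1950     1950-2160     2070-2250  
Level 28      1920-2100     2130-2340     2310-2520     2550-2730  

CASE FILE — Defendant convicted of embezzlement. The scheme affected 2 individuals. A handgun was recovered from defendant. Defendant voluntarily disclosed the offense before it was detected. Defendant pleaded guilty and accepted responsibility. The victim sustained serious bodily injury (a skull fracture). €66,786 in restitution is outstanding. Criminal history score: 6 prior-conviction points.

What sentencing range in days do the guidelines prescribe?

Base offense level for embezzlement: 5.
§1 applies: 5 + 5 = 10.
§2 applies (level before this adjustment is 10 < 16, so +1): 10 + 1 = 11.
§3 applies: 11 − 1 = 10.
§5 applies: 10 + 2 = 12.
§6 applies: 12 − 2 = 10.
Final offense level: 10.
Criminal history: 6 prior points → Category 1 (0-7).
Level 10 falls in the 10-12 band.
Grid: Level 10-12 × Category 1 = 240-390 days.

240-390 days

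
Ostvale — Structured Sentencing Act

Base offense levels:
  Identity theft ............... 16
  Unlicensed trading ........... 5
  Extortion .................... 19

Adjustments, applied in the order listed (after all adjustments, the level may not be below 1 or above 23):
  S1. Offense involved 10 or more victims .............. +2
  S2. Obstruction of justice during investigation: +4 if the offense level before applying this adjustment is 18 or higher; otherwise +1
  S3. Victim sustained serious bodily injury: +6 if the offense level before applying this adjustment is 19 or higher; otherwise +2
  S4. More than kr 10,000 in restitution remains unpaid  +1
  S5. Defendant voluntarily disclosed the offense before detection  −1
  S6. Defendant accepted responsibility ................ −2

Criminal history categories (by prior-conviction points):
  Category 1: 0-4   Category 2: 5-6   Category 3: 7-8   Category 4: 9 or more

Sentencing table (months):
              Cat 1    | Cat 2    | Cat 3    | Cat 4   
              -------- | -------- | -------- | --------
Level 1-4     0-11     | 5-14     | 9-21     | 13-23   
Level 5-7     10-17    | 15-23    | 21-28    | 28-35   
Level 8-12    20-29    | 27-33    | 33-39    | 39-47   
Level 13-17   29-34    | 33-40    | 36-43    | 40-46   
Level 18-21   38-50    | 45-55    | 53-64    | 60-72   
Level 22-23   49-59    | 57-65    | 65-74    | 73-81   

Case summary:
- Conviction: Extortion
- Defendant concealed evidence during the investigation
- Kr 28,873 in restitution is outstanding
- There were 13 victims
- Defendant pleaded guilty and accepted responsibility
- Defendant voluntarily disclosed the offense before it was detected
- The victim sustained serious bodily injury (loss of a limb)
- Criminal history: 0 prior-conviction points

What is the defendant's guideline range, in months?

Base offense level for extortion: 19.
S1 applies: 19 + 2 = 21.
S2 applies (level before this adjustment is 21 ≥ 18, so +4): 21 + 4 = 25.
S3 applies (level before this adjustment is 25 ≥ 19, so +6): 25 + 6 = 31.
S4 applies: 31 + 1 = 32.
S5 applies: 32 − 1 = 31.
S6 applies: 31 − 2 = 29.
Level 29 exceeds the maximum of 23; capped at 23.
Final offense level: 23.
Criminal history: 0 prior points → Category 1 (0-4).
Level 23 falls in the 22-23 band.
Grid: Level 22-23 × Category 1 = 49-59 months.

49-59 months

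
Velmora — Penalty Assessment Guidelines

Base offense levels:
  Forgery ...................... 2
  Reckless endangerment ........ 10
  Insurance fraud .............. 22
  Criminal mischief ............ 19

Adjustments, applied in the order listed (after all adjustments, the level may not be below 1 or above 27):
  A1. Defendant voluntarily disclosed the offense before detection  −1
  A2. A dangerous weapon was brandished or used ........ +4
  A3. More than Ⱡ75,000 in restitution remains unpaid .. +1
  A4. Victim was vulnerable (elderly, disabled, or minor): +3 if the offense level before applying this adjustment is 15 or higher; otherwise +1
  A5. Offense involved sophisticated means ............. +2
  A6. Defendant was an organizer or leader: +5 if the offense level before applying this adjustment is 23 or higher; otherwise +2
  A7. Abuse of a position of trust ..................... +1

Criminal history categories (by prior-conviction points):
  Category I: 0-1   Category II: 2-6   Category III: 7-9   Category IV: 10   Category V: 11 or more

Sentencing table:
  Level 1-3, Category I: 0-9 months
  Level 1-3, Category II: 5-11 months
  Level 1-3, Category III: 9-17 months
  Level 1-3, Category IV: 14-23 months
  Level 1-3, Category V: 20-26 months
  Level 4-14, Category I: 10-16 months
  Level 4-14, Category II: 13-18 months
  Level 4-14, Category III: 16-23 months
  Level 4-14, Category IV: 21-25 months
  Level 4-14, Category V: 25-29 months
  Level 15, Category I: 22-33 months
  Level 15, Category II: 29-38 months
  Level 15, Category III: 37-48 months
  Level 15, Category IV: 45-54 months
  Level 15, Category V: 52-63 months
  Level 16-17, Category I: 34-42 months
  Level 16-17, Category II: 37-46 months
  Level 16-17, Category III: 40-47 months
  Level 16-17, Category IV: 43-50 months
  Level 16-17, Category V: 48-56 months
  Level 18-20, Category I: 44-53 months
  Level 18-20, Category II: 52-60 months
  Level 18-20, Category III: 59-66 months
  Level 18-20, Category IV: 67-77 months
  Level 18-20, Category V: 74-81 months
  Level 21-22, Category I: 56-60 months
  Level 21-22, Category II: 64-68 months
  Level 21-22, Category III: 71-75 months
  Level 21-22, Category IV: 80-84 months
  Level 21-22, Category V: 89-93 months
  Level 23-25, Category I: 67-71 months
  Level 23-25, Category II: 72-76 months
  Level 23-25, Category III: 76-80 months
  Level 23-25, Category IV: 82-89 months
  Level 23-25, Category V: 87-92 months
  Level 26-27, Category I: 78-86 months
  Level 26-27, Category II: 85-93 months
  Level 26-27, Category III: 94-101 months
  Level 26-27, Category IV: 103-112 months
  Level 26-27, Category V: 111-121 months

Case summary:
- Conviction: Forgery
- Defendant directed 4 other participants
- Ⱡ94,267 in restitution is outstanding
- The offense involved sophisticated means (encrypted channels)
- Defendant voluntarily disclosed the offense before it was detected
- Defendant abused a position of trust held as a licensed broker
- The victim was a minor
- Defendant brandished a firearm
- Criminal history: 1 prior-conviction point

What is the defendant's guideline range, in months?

10-16 months

Base offense level for forgery: 2.
A1 applies: 2 − 1 = 1.
A2 applies: 1 + 4 = 5.
A3 applies: 5 + 1 = 6.
A4 applies (level before this adjustment is 6 < 15, so +1): 6 + 1 = 7.
A5 applies: 7 + 2 = 9.
A6 applies (level before this adjustment is 9 < 23, so +2): 9 + 2 = 11.
A7 applies: 11 + 1 = 12.
Final offense level: 12.
Criminal history: 1 prior point → Category I (0-1).
Level 12 falls in the 4-14 band.
Grid: Level 4-14 × Category I = 10-16 months.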